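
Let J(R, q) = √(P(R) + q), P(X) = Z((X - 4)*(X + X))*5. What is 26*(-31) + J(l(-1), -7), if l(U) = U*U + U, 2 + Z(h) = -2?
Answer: -806 + 3*I*√3 ≈ -806.0 + 5.1962*I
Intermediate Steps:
Z(h) = -4 (Z(h) = -2 - 2 = -4)
P(X) = -20 (P(X) = -4*5 = -20)
l(U) = U + U² (l(U) = U² + U = U + U²)
J(R, q) = √(-20 + q)
26*(-31) + J(l(-1), -7) = 26*(-31) + √(-20 - 7) = -806 + √(-27) = -806 + 3*I*√3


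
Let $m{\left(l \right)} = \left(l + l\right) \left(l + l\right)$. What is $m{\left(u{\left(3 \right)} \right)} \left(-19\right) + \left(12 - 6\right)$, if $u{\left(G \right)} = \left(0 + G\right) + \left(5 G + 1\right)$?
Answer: $-27430$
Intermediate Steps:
$u{\left(G \right)} = 1 + 6 G$ ($u{\left(G \right)} = G + \left(1 + 5 G\right) = 1 + 6 G$)
$m{\left(l \right)} = 4 l^{2}$ ($m{\left(l \right)} = 2 l 2 l = 4 l^{2}$)
$m{\left(u{\left(3 \right)} \right)} \left(-19\right) + \left(12 - 6\right) = 4 \left(1 + 6 \cdot 3\right)^{2} \left(-19\right) + \left(12 - 6\right) = 4 \left(1 + 18\right)^{2} \left(-19\right) + 6 = 4 \cdot 19^{2} \left(-19\right) + 6 = 4 \cdot 361 \left(-19\right) + 6 = 1444 \left(-19\right) + 6 = -27436 + 6 = -27430$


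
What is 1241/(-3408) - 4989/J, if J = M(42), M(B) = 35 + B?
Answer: -17098069/262416 ≈ -65.156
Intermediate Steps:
J = 77 (J = 35 + 42 = 77)
1241/(-3408) - 4989/J = 1241/(-3408) - 4989/77 = 1241*(-1/3408) - 4989*1/77 = -1241/3408 - 4989/77 = -17098069/262416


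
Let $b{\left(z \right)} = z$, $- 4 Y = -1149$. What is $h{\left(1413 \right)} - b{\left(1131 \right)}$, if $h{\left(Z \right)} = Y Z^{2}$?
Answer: $\frac{2294053257}{4} \approx 5.7351 \cdot 10^{8}$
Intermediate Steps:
$Y = \frac{1149}{4}$ ($Y = \left(- \frac{1}{4}\right) \left(-1149\right) = \frac{1149}{4} \approx 287.25$)
$h{\left(Z \right)} = \frac{1149 Z^{2}}{4}$
$h{\left(1413 \right)} - b{\left(1131 \right)} = \frac{1149 \cdot 1413^{2}}{4} - 1131 = \frac{1149}{4} \cdot 1996569 - 1131 = \frac{2294057781}{4} - 1131 = \frac{2294053257}{4}$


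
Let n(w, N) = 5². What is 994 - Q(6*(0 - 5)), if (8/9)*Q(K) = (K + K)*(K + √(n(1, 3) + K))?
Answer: -1031 + 135*I*√5/2 ≈ -1031.0 + 150.93*I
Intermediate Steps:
n(w, N) = 25
Q(K) = 9*K*(K + √(25 + K))/4 (Q(K) = 9*((K + K)*(K + √(25 + K)))/8 = 9*((2*K)*(K + √(25 + K)))/8 = 9*(2*K*(K + √(25 + K)))/8 = 9*K*(K + √(25 + K))/4)
994 - Q(6*(0 - 5)) = 994 - 9*6*(0 - 5)*(6*(0 - 5) + √(25 + 6*(0 - 5)))/4 = 994 - 9*6*(-5)*(6*(-5) + √(25 + 6*(-5)))/4 = 994 - 9*(-30)*(-30 + √(25 - 30))/4 = 994 - 9*(-30)*(-30 + √(-5))/4 = 994 - 9*(-30)*(-30 + I*√5)/4 = 994 - (2025 - 135*I*√5/2) = 994 + (-2025 + 135*I*√5/2) = -1031 + 135*I*√5/2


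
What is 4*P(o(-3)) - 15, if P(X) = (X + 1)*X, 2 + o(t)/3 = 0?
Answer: 105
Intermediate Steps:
o(t) = -6 (o(t) = -6 + 3*0 = -6 + 0 = -6)
P(X) = X*(1 + X) (P(X) = (1 + X)*X = X*(1 + X))
4*P(o(-3)) - 15 = 4*(-6*(1 - 6)) - 15 = 4*(-6*(-5)) - 15 = 4*30 - 15 = 120 - 15 = 105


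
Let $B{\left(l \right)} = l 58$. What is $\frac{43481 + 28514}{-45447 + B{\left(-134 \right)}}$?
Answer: $- \frac{71995}{53219} \approx -1.3528$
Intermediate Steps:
$B{\left(l \right)} = 58 l$
$\frac{43481 + 28514}{-45447 + B{\left(-134 \right)}} = \frac{43481 + 28514}{-45447 + 58 \left(-134\right)} = \frac{71995}{-45447 - 7772} = \frac{71995}{-53219} = 71995 \left(- \frac{1}{53219}\right) = - \frac{71995}{53219}$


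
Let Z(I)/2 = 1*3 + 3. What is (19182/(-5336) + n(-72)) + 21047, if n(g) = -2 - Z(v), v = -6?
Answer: 2439411/116 ≈ 21029.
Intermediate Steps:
Z(I) = 12 (Z(I) = 2*(1*3 + 3) = 2*(3 + 3) = 2*6 = 12)
n(g) = -14 (n(g) = -2 - 1*12 = -2 - 12 = -14)
(19182/(-5336) + n(-72)) + 21047 = (19182/(-5336) - 14) + 21047 = (19182*(-1/5336) - 14) + 21047 = (-417/116 - 14) + 21047 = -2041/116 + 21047 = 2439411/116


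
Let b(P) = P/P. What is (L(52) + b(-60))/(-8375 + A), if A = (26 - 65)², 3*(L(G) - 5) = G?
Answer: -35/10281 ≈ -0.0034043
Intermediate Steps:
L(G) = 5 + G/3
A = 1521 (A = (-39)² = 1521)
b(P) = 1
(L(52) + b(-60))/(-8375 + A) = ((5 + (⅓)*52) + 1)/(-8375 + 1521) = ((5 + 52/3) + 1)/(-6854) = (67/3 + 1)*(-1/6854) = (70/3)*(-1/6854) = -35/10281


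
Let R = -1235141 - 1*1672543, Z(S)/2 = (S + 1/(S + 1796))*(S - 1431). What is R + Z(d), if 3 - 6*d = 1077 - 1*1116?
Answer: -5278501708/1803 ≈ -2.9276e+6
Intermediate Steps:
d = 7 (d = ½ - (1077 - 1*1116)/6 = ½ - (1077 - 1116)/6 = ½ - ⅙*(-39) = ½ + 13/2 = 7)
Z(S) = 2*(-1431 + S)*(S + 1/(1796 + S)) (Z(S) = 2*((S + 1/(S + 1796))*(S - 1431)) = 2*((S + 1/(1796 + S))*(-1431 + S)) = 2*((-1431 + S)*(S + 1/(1796 + S))) = 2*(-1431 + S)*(S + 1/(1796 + S)))
R = -2907684 (R = -1235141 - 1672543 = -2907684)
R + Z(d) = -2907684 + 2*(-1431 + 7³ - 2570075*7 + 365*7²)/(1796 + 7) = -2907684 + 2*(-1431 + 343 - 17990525 + 365*49)/1803 = -2907684 + 2*(1/1803)*(-1431 + 343 - 17990525 + 17885) = -2907684 + 2*(1/1803)*(-17973728) = -2907684 - 35947456/1803 = -5278501708/1803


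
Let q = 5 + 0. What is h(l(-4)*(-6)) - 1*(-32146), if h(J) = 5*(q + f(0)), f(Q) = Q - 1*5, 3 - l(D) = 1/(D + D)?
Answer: 32146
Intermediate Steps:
l(D) = 3 - 1/(2*D) (l(D) = 3 - 1/(D + D) = 3 - 1/(2*D))
f(Q) = -5 + Q (f(Q) = Q - 5 = -5 + Q)
q = 5
h(J) = 0 (h(J) = 5*(5 + (-5 + 0)) = 5*(5 - 5) = 5*0 = 0)
h(l(-4)*(-6)) - 1*(-32146) = 0 - 1*(-32146) = 0 + 32146 = 32146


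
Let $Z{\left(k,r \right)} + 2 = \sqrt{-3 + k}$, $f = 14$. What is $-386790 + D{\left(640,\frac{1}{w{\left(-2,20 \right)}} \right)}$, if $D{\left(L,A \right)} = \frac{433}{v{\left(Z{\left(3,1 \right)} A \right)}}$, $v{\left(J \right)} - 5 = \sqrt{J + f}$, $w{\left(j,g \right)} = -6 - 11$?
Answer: $- \frac{14303869}{37} - \frac{1732 \sqrt{255}}{185} \approx -3.8674 \cdot 10^{5}$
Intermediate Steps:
$Z{\left(k,r \right)} = -2 + \sqrt{-3 + k}$
$w{\left(j,g \right)} = -17$ ($w{\left(j,g \right)} = -6 - 11 = -17$)
$v{\left(J \right)} = 5 + \sqrt{14 + J}$ ($v{\left(J \right)} = 5 + \sqrt{J + 14} = 5 + \sqrt{14 + J}$)
$D{\left(L,A \right)} = \frac{433}{5 + \sqrt{14 - 2 A}}$ ($D{\left(L,A \right)} = \frac{433}{5 + \sqrt{14 + \left(-2 + \sqrt{-3 + 3}\right) A}} = \frac{433}{5 + \sqrt{14 + \left(-2 + \sqrt{0}\right) A}} = \frac{433}{5 + \sqrt{14 + \left(-2 + 0\right) A}} = \frac{433}{5 + \sqrt{14 - 2 A}}$)
$-386790 + D{\left(640,\frac{1}{w{\left(-2,20 \right)}} \right)} = -386790 + \frac{433}{5 + \sqrt{2} \sqrt{7 - \frac{1}{-17}}} = -386790 + \frac{433}{5 + \sqrt{2} \sqrt{7 - - \frac{1}{17}}} = -386790 + \frac{433}{5 + \sqrt{2} \sqrt{7 + \frac{1}{17}}} = -386790 + \frac{433}{5 + \sqrt{2} \sqrt{\frac{120}{17}}} = -386790 + \frac{433}{5 + \sqrt{2} \frac{2 \sqrt{510}}{17}} = -386790 + \frac{433}{5 + \frac{4 \sqrt{255}}{17}}$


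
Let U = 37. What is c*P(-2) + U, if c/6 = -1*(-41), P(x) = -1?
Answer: -209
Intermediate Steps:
c = 246 (c = 6*(-1*(-41)) = 6*41 = 246)
c*P(-2) + U = 246*(-1) + 37 = -246 + 37 = -209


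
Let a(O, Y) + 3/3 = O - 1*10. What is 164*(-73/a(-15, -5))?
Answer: 5986/13 ≈ 460.46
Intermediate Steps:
a(O, Y) = -11 + O (a(O, Y) = -1 + (O - 1*10) = -1 + (O - 10) = -1 + (-10 + O) = -11 + O)
164*(-73/a(-15, -5)) = 164*(-73/(-11 - 15)) = 164*(-73/(-26)) = 164*(-73*(-1/26)) = 164*(73/26) = 5986/13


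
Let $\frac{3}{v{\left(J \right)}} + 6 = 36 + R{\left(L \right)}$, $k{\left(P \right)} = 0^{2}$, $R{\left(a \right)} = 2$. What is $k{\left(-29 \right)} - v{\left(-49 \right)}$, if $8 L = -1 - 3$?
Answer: $- \frac{3}{32} \approx -0.09375$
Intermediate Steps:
$L = - \frac{1}{2}$ ($L = \frac{-1 - 3}{8} = \frac{1}{8} \left(-4\right) = - \frac{1}{2} \approx -0.5$)
$k{\left(P \right)} = 0$
$v{\left(J \right)} = \frac{3}{32}$ ($v{\left(J \right)} = \frac{3}{-6 + \left(36 + 2\right)} = \frac{3}{-6 + 38} = \frac{3}{32}$)
$k{\left(-29 \right)} - v{\left(-49 \right)} = 0 - \frac{3}{32} = - \frac{3}{32}$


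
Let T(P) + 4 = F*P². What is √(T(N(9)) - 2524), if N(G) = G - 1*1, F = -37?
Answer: 12*I*√34 ≈ 69.971*I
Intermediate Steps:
N(G) = -1 + G (N(G) = G - 1 = -1 + G)
T(P) = -4 - 37*P²
√(T(N(9)) - 2524) = √((-4 - 37*(-1 + 9)²) - 2524) = √((-4 - 37*8²) - 2524) = √((-4 - 37*64) - 2524) = √((-4 - 2368) - 2524) = √(-2372 - 2524) = √(-4896) = 12*I*√34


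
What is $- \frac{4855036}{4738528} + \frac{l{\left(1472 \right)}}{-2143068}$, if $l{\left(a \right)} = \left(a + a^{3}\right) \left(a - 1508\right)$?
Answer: $\frac{11334961253291869}{211562244248} \approx 53577.0$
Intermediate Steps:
$l{\left(a \right)} = \left(-1508 + a\right) \left(a + a^{3}\right)$ ($l{\left(a \right)} = \left(a + a^{3}\right) \left(-1508 + a\right) = \left(-1508 + a\right) \left(a + a^{3}\right)$)
$- \frac{4855036}{4738528} + \frac{l{\left(1472 \right)}}{-2143068} = - \frac{4855036}{4738528} + \frac{1472 \left(-1508 + 1472 + 1472^{3} - 1508 \cdot 1472^{2}\right)}{-2143068} = \left(-4855036\right) \frac{1}{4738528} + 1472 \left(-1508 + 1472 + 3189506048 - 3267510272\right) \left(- \frac{1}{2143068}\right) = - \frac{1213759}{1184632} + 1472 \left(-1508 + 1472 + 3189506048 - 3267510272\right) \left(- \frac{1}{2143068}\right) = - \frac{1213759}{1184632} + 1472 \left(-78004260\right) \left(- \frac{1}{2143068}\right) = - \frac{1213759}{1184632} - - \frac{9568522560}{178589} = - \frac{1213759}{1184632} + \frac{9568522560}{178589} = \frac{11334961253291869}{211562244248}$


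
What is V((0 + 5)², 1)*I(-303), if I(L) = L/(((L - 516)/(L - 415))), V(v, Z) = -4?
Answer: 290072/273 ≈ 1062.5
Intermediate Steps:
I(L) = L*(-415 + L)/(-516 + L) (I(L) = L/(((-516 + L)/(-415 + L))) = L*((-415 + L)/(-516 + L)) = L*(-415 + L)/(-516 + L))
V((0 + 5)², 1)*I(-303) = -(-1212)*(-415 - 303)/(-516 - 303) = -(-1212)*(-718)/(-819) = -(-1212)*(-1)*(-718)/819 = -4*(-72518/273) = 290072/273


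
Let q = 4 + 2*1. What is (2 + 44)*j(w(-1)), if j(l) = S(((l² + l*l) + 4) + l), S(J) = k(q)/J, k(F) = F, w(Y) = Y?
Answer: 276/5 ≈ 55.200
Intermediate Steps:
q = 6 (q = 4 + 2 = 6)
S(J) = 6/J
j(l) = 6/(4 + l + 2*l²) (j(l) = 6/(((l² + l*l) + 4) + l) = 6/(((l² + l²) + 4) + l) = 6/((2*l² + 4) + l) = 6/((4 + 2*l²) + l) = 6/(4 + l + 2*l²))
(2 + 44)*j(w(-1)) = (2 + 44)*(6/(4 - 1 + 2*(-1)²)) = 46*(6/(4 - 1 + 2*1)) = 46*(6/(4 - 1 + 2)) = 46*(6/5) = 276/5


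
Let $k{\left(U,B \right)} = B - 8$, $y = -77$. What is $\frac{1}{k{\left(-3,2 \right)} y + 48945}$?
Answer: $\frac{1}{49407} \approx 2.024 \cdot 10^{-5}$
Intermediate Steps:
$k{\left(U,B \right)} = -8 + B$
$\frac{1}{k{\left(-3,2 \right)} y + 48945} = \frac{1}{\left(-8 + 2\right) \left(-77\right) + 48945} = \frac{1}{\left(-6\right) \left(-77\right) + 48945} = \frac{1}{462 + 48945} = \frac{1}{49407}$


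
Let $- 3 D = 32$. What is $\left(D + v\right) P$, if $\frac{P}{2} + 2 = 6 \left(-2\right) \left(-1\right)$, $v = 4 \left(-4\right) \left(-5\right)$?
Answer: $\frac{4160}{3} \approx 1386.7$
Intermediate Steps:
$D = - \frac{32}{3}$ ($D = \left(- \frac{1}{3}\right) 32 = - \frac{32}{3} \approx -10.667$)
$v = 80$ ($v = \left(-16\right) \left(-5\right) = 80$)
$P = 20$ ($P = -4 + 2 \cdot 6 \left(-2\right) \left(-1\right) = -4 + 2 \left(\left(-12\right) \left(-1\right)\right) = -4 + 2 \cdot 12 = -4 + 24 = 20$)
$\left(D + v\right) P = \left(- \frac{32}{3} + 80\right) 20 = \frac{208}{3} \cdot 20 = \frac{4160}{3}$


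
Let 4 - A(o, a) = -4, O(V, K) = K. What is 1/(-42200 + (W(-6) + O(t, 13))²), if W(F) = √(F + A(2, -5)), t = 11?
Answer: -3233/135879653 - 2*√2/135879653 ≈ -2.3814e-5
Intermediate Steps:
A(o, a) = 8 (A(o, a) = 4 - 1*(-4) = 4 + 4 = 8)
W(F) = √(8 + F) (W(F) = √(F + 8) = √(8 + F))
1/(-42200 + (W(-6) + O(t, 13))²) = 1/(-42200 + (√(8 - 6) + 13)²) = 1/(-42200 + (√2 + 13)²) = 1/(-42200 + (13 + √2)²)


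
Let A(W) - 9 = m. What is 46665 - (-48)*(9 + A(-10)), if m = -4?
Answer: 47337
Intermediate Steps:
A(W) = 5 (A(W) = 9 - 4 = 5)
46665 - (-48)*(9 + A(-10)) = 46665 - (-48)*(9 + 5) = 46665 - (-48)*14 = 46665 - 1*(-672) = 46665 + 672 = 47337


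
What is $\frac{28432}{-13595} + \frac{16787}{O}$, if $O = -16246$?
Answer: $- \frac{690125537}{220864370} \approx -3.1247$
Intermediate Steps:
$\frac{28432}{-13595} + \frac{16787}{O} = \frac{28432}{-13595} + \frac{16787}{-16246} = 28432 \left(- \frac{1}{13595}\right) + 16787 \left(- \frac{1}{16246}\right) = - \frac{28432}{13595} - \frac{16787}{16246} = - \frac{690125537}{220864370}$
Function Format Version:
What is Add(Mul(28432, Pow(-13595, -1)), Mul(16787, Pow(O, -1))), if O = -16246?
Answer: Rational(-690125537, 220864370) ≈ -3.1247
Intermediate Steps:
Add(Mul(28432, Pow(-13595, -1)), Mul(16787, Pow(O, -1))) = Add(Mul(28432, Pow(-13595, -1)), Mul(16787, Pow(-16246, -1))) = Add(Mul(28432, Rational(-1, 13595)), Mul(16787, Rational(-1, 16246))) = Add(Rational(-28432, 13595), Rational(-16787, 16246)) = Rational(-690125537, 220864370)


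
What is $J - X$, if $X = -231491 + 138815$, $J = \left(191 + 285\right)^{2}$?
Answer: $319252$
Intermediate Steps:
$J = 226576$ ($J = 476^{2} = 226576$)
$X = -92676$
$J - X = 226576 - -92676 = 226576 + 92676 = 319252$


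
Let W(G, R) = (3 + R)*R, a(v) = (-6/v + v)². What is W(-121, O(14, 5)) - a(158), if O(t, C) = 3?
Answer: -155613103/6241 ≈ -24934.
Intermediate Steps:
a(v) = (v - 6/v)²
W(G, R) = R*(3 + R)
W(-121, O(14, 5)) - a(158) = 3*(3 + 3) - (-6 + 158²)²/158² = 3*6 - (-6 + 24964)²/24964 = 18 - 24958²/24964 = 18 - 622901764/24964 = 18 - 1*155725441/6241 = 18 - 155725441/6241 = -155613103/6241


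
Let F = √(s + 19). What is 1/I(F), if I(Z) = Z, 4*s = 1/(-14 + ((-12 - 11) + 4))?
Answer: 2*√82731/2507 ≈ 0.22946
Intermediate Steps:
s = -1/132 (s = 1/(4*(-14 + ((-12 - 11) + 4))) = 1/(4*(-14 + (-23 + 4))) = 1/(4*(-14 - 19)) = (¼)/(-33) = (¼)*(-1/33) = -1/132 ≈ -0.0075758)
F = √82731/66 (F = √(-1/132 + 19) = √(2507/132) = √82731/66 ≈ 4.3580)
1/I(F) = 1/(√82731/66) = 2*√82731/2507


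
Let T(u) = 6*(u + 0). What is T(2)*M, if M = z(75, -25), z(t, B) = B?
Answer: -300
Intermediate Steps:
T(u) = 6*u
M = -25
T(2)*M = (6*2)*(-25) = 12*(-25) = -300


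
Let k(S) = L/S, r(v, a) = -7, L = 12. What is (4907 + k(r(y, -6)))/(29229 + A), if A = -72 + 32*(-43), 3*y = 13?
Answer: 34337/194467 ≈ 0.17657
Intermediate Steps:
y = 13/3 (y = (1/3)*13 = 13/3 ≈ 4.3333)
A = -1448 (A = -72 - 1376 = -1448)
k(S) = 12/S
(4907 + k(r(y, -6)))/(29229 + A) = (4907 + 12/(-7))/(29229 - 1448) = (4907 + 12*(-1/7))/27781 = (4907 - 12/7)*(1/27781) = (34337/7)*(1/27781) = 34337/194467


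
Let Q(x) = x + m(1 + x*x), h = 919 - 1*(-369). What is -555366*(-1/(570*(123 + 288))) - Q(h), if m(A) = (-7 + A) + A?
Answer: -129596939134/39045 ≈ -3.3192e+6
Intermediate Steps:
m(A) = -7 + 2*A
h = 1288 (h = 919 + 369 = 1288)
Q(x) = -5 + x + 2*x**2 (Q(x) = x + (-7 + 2*(1 + x*x)) = x + (-7 + 2*(1 + x**2)) = x + (-7 + (2 + 2*x**2)) = x + (-5 + 2*x**2) = -5 + x + 2*x**2)
-555366*(-1/(570*(123 + 288))) - Q(h) = -555366*(-1/(570*(123 + 288))) - (-5 + 1288 + 2*1288**2) = -555366/((-570*411)) - (-5 + 1288 + 2*1658944) = -555366/(-234270) - (-5 + 1288 + 3317888) = -555366*(-1/234270) - 1*3319171 = 92561/39045 - 3319171 = -129596939134/39045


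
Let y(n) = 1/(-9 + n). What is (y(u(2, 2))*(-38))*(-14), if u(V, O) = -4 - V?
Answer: -532/15 ≈ -35.467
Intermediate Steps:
(y(u(2, 2))*(-38))*(-14) = (-38/(-9 + (-4 - 1*2)))*(-14) = (-38/(-9 + (-4 - 2)))*(-14) = (-38/(-9 - 6))*(-14) = (-38/(-15))*(-14) = -1/15*(-38)*(-14) = (38/15)*(-14) = -532/15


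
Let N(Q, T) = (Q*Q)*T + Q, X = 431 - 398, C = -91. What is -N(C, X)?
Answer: -273182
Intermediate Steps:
X = 33
N(Q, T) = Q + T*Q**2 (N(Q, T) = Q**2*T + Q = T*Q**2 + Q = Q + T*Q**2)
-N(C, X) = -(-91)*(1 - 91*33) = -(-91)*(1 - 3003) = -(-91)*(-3002) = -1*273182 = -273182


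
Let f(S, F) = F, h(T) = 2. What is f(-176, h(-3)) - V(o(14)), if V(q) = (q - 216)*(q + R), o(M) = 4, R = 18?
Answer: 4666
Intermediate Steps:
V(q) = (-216 + q)*(18 + q) (V(q) = (q - 216)*(q + 18) = (-216 + q)*(18 + q))
f(-176, h(-3)) - V(o(14)) = 2 - (-3888 + 4² - 198*4) = 2 - (-3888 + 16 - 792) = 2 - 1*(-4664) = 2 + 4664 = 4666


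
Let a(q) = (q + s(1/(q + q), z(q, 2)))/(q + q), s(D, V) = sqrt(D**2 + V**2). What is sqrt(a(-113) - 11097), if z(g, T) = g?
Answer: sqrt(-566764834 - sqrt(652189445))/226 ≈ 105.34*I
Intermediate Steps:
a(q) = (q + sqrt(q**2 + 1/(4*q**2)))/(2*q) (a(q) = (q + sqrt((1/(q + q))**2 + q**2))/(q + q) = (q + sqrt((1/(2*q))**2 + q**2))/((2*q)) = (q + sqrt((1/(2*q))**2 + q**2))*(1/(2*q)) = (q + sqrt(1/(4*q**2) + q**2))*(1/(2*q)) = (q + sqrt(q**2 + 1/(4*q**2)))*(1/(2*q)) = (q + sqrt(q**2 + 1/(4*q**2)))/(2*q))
sqrt(a(-113) - 11097) = sqrt((1/4)*(sqrt((1 + 4*(-113)**4)/(-113)**2) + 2*(-113))/(-113) - 11097) = sqrt((1/4)*(-1/113)*(sqrt((1 + 4*163047361)/12769) - 226) - 11097) = sqrt((1/4)*(-1/113)*(sqrt((1 + 652189444)/12769) - 226) - 11097) = sqrt((1/4)*(-1/113)*(sqrt((1/12769)*652189445) - 226) - 11097) = sqrt((1/4)*(-1/113)*(sqrt(652189445/12769) - 226) - 11097) = sqrt((1/4)*(-1/113)*(sqrt(652189445)/113 - 226) - 11097) = sqrt((1/4)*(-1/113)*(-226 + sqrt(652189445)/113) - 11097) = sqrt((1/2 - sqrt(652189445)/51076) - 11097) = sqrt(-22193/2 - sqrt(652189445)/51076)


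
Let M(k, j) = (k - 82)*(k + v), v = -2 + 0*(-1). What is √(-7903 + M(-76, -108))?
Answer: √4421 ≈ 66.491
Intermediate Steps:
v = -2 (v = -2 + 0 = -2)
M(k, j) = (-82 + k)*(-2 + k) (M(k, j) = (k - 82)*(k - 2) = (-82 + k)*(-2 + k))
√(-7903 + M(-76, -108)) = √(-7903 + (164 + (-76)² - 84*(-76))) = √(-7903 + (164 + 5776 + 6384)) = √(-7903 + 12324) = √4421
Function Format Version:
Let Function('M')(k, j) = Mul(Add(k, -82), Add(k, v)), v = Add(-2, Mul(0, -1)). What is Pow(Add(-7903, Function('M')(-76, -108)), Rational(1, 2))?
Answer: Pow(4421, Rational(1, 2)) ≈ 66.491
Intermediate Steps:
v = -2 (v = Add(-2, 0) = -2)
Function('M')(k, j) = Mul(Add(-82, k), Add(-2, k)) (Function('M')(k, j) = Mul(Add(k, -82), Add(k, -2)) = Mul(Add(-82, k), Add(-2, k)))
Pow(Add(-7903, Function('M')(-76, -108)), Rational(1, 2)) = Pow(Add(-7903, Add(164, Pow(-76, 2), Mul(-84, -76))), Rational(1, 2)) = Pow(Add(-7903, Add(164, 5776, 6384)), Rational(1, 2)) = Pow(Add(-7903, 12324), Rational(1, 2)) = Pow(4421, Rational(1, 2))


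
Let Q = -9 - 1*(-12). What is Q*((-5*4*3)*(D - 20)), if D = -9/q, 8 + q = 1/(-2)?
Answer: 57960/17 ≈ 3409.4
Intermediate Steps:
q = -17/2 (q = -8 + 1/(-2) = -8 - ½ = -17/2 ≈ -8.5000)
D = 18/17 (D = -9/(-17/2) = -9*(-2/17) = 18/17 ≈ 1.0588)
Q = 3 (Q = -9 + 12 = 3)
Q*((-5*4*3)*(D - 20)) = 3*((-5*4*3)*(18/17 - 20)) = 3*(-20*3*(-322/17)) = 3*(-60*(-322/17)) = 3*(19320/17) = 57960/17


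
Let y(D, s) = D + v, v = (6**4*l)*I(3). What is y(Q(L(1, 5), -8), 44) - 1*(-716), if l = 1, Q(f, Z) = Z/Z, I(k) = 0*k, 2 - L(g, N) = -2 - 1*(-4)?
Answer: 717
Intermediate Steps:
L(g, N) = 0 (L(g, N) = 2 - (-2 - 1*(-4)) = 2 - (-2 + 4) = 2 - 1*2 = 2 - 2 = 0)
I(k) = 0
Q(f, Z) = 1
v = 0 (v = (6**4*1)*0 = (1296*1)*0 = 1296*0 = 0)
y(D, s) = D (y(D, s) = D + 0 = D)
y(Q(L(1, 5), -8), 44) - 1*(-716) = 1 - 1*(-716) = 1 + 716 = 717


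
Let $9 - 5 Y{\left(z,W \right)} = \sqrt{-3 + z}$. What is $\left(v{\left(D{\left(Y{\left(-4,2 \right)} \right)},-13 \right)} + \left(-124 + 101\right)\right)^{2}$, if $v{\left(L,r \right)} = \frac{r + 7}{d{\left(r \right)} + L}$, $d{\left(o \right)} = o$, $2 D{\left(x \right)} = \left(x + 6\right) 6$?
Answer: $\frac{169188 \sqrt{7} + 1469749 i}{312 \sqrt{7} + 2641 i} \approx 555.25 + 4.0556 i$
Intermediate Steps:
$Y{\left(z,W \right)} = \frac{9}{5} - \frac{\sqrt{-3 + z}}{5}$
$D{\left(x \right)} = 18 + 3 x$ ($D{\left(x \right)} = \frac{\left(x + 6\right) 6}{2} = \frac{\left(6 + x\right) 6}{2} = \frac{36 + 6 x}{2} = 18 + 3 x$)
$v{\left(L,r \right)} = \frac{7 + r}{L + r}$ ($v{\left(L,r \right)} = \frac{r + 7}{r + L} = \frac{7 + r}{L + r}$)
$\left(v{\left(D{\left(Y{\left(-4,2 \right)} \right)},-13 \right)} + \left(-124 + 101\right)\right)^{2} = \left(\frac{7 - 13}{\left(18 + 3 \left(\frac{9}{5} - \frac{\sqrt{-3 - 4}}{5}\right)\right) - 13} + \left(-124 + 101\right)\right)^{2} = \left(\frac{1}{\left(18 + 3 \left(\frac{9}{5} - \frac{\sqrt{-7}}{5}\right)\right) - 13} \left(-6\right) - 23\right)^{2} = \left(\frac{1}{\left(18 + 3 \left(\frac{9}{5} - \frac{i \sqrt{7}}{5}\right)\right) - 13} \left(-6\right) - 23\right)^{2} = \left(\frac{1}{\left(18 + \left(\frac{27}{5} - \frac{3 i \sqrt{7}}{5}\right)\right) - 13} \left(-6\right) - 23\right)^{2} = \left(\frac{1}{\left(\frac{117}{5} - \frac{3 i \sqrt{7}}{5}\right) - 13} \left(-6\right) - 23\right)^{2} = \left(\frac{1}{\frac{52}{5} - \frac{3 i \sqrt{7}}{5}} \left(-6\right) - 23\right)^{2} = \left(- \frac{6}{\frac{52}{5} - \frac{3 i \sqrt{7}}{5}} - 23\right)^{2} = \left(-23 - \frac{6}{\frac{52}{5} - \frac{3 i \sqrt{7}}{5}}\right)^{2}$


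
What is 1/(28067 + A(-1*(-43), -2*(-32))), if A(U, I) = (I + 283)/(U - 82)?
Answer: 39/1094266 ≈ 3.5640e-5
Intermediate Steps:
A(U, I) = (283 + I)/(-82 + U)
1/(28067 + A(-1*(-43), -2*(-32))) = 1/(28067 + (283 - 2*(-32))/(-82 - 1*(-43))) = 1/(28067 + (283 + 64)/(-82 + 43)) = 1/(28067 + 347/(-39)) = 1/(28067 - 1/39*347) = 1/(28067 - 347/39) = 1/(1094266/39) = 39/1094266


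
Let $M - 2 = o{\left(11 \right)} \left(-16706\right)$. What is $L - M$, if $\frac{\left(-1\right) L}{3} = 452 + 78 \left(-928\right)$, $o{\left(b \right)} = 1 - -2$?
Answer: $265912$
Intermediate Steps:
$o{\left(b \right)} = 3$ ($o{\left(b \right)} = 1 + 2 = 3$)
$L = 215796$ ($L = - 3 \left(452 + 78 \left(-928\right)\right) = - 3 \left(452 - 72384\right) = \left(-3\right) \left(-71932\right) = 215796$)
$M = -50116$ ($M = 2 + 3 \left(-16706\right) = 2 - 50118 = -50116$)
$L - M = 215796 - -50116 = 215796 + 50116 = 265912$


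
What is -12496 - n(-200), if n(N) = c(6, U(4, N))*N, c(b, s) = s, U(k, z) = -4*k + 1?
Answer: -15496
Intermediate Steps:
U(k, z) = 1 - 4*k
n(N) = -15*N (n(N) = (1 - 4*4)*N = (1 - 16)*N = -15*N)
-12496 - n(-200) = -12496 - (-15)*(-200) = -12496 - 1*3000 = -12496 - 3000 = -15496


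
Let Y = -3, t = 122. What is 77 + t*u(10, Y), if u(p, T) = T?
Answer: -289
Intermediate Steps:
77 + t*u(10, Y) = 77 + 122*(-3) = 77 - 366 = -289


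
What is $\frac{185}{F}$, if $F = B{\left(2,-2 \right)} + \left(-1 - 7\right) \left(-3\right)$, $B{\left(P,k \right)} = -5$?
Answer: $\frac{185}{19} \approx 9.7368$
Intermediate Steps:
$F = 19$ ($F = -5 + \left(-1 - 7\right) \left(-3\right) = -5 - -24 = -5 + 24 = 19$)
$\frac{185}{F} = \frac{185}{19}$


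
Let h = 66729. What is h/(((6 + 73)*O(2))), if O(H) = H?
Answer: 66729/158 ≈ 422.34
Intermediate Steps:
h/(((6 + 73)*O(2))) = 66729/(((6 + 73)*2)) = 66729/((79*2)) = 66729/158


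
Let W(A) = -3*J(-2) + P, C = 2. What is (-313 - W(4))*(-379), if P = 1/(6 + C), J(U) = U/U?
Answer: 940299/8 ≈ 1.1754e+5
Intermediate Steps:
J(U) = 1
P = ⅛ (P = 1/(6 + 2) = 1/8 = ⅛ ≈ 0.12500)
W(A) = -23/8 (W(A) = -3*1 + ⅛ = -3 + ⅛ = -23/8)
(-313 - W(4))*(-379) = (-313 - 1*(-23/8))*(-379) = (-313 + 23/8)*(-379) = -2481/8*(-379) = 940299/8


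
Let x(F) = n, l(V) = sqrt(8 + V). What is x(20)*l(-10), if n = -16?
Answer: -16*I*sqrt(2) ≈ -22.627*I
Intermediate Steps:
x(F) = -16
x(20)*l(-10) = -16*sqrt(8 - 10) = -16*I*sqrt(2)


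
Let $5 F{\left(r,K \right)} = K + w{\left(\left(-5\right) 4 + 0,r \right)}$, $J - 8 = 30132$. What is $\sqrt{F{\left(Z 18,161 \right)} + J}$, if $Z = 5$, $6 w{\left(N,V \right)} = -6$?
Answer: $2 \sqrt{7543} \approx 173.7$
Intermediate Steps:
$J = 30140$ ($J = 8 + 30132 = 30140$)
$w{\left(N,V \right)} = -1$ ($w{\left(N,V \right)} = \frac{1}{6} \left(-6\right) = -1$)
$F{\left(r,K \right)} = - \frac{1}{5} + \frac{K}{5}$ ($F{\left(r,K \right)} = \frac{K - 1}{5} = \frac{-1 + K}{5} = - \frac{1}{5} + \frac{K}{5}$)
$\sqrt{F{\left(Z 18,161 \right)} + J} = \sqrt{\left(- \frac{1}{5} + \frac{1}{5} \cdot 161\right) + 30140} = \sqrt{\left(- \frac{1}{5} + \frac{161}{5}\right) + 30140} = \sqrt{32 + 30140} = \sqrt{30172} = 2 \sqrt{7543}$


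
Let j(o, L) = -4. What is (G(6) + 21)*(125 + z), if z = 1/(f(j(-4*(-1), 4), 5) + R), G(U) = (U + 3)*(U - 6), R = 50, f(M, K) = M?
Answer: 120771/46 ≈ 2625.5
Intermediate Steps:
G(U) = (-6 + U)*(3 + U) (G(U) = (3 + U)*(-6 + U) = (-6 + U)*(3 + U))
z = 1/46 (z = 1/(-4 + 50) = 1/46 ≈ 0.021739)
(G(6) + 21)*(125 + z) = ((-18 + 6**2 - 3*6) + 21)*(125 + 1/46) = ((-18 + 36 - 18) + 21)*(5751/46) = (0 + 21)*(5751/46) = 21*(5751/46) = 120771/46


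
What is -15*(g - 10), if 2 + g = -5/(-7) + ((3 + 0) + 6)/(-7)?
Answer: 1320/7 ≈ 188.57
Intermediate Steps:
g = -18/7 (g = -2 + (-5/(-7) + ((3 + 0) + 6)/(-7)) = -2 + (-5*(-⅐) + (3 + 6)*(-⅐)) = -2 + (5/7 + 9*(-⅐)) = -2 + (5/7 - 9/7) = -2 - 4/7 = -18/7 ≈ -2.5714)
-15*(g - 10) = -15*(-18/7 - 10) = -15*(-88/7) = 1320/7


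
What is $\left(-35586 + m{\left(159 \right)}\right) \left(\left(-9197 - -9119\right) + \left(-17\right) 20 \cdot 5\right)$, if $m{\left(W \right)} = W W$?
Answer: $18322290$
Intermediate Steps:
$m{\left(W \right)} = W^{2}$
$\left(-35586 + m{\left(159 \right)}\right) \left(\left(-9197 - -9119\right) + \left(-17\right) 20 \cdot 5\right) = \left(-35586 + 159^{2}\right) \left(\left(-9197 - -9119\right) + \left(-17\right) 20 \cdot 5\right) = \left(-35586 + 25281\right) \left(\left(-9197 + 9119\right) - 1700\right) = - 10305 \left(-78 - 1700\right) = \left(-10305\right) \left(-1778\right) = 18322290$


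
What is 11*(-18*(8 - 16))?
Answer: 1584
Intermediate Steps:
11*(-18*(8 - 16)) = 11*(-18*(-8)) = 11*144 = 1584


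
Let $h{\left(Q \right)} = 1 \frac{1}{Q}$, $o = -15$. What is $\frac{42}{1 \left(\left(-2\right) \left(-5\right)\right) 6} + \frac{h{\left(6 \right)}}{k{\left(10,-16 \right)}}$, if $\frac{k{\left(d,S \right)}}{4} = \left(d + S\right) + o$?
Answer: $\frac{1759}{2520} \approx 0.69802$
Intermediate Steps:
$h{\left(Q \right)} = \frac{1}{Q}$
$k{\left(d,S \right)} = -60 + 4 S + 4 d$ ($k{\left(d,S \right)} = 4 \left(\left(d + S\right) - 15\right) = 4 \left(\left(S + d\right) - 15\right) = 4 \left(-15 + S + d\right) = -60 + 4 S + 4 d$)
$\frac{42}{1 \left(\left(-2\right) \left(-5\right)\right) 6} + \frac{h{\left(6 \right)}}{k{\left(10,-16 \right)}} = \frac{42}{1 \left(\left(-2\right) \left(-5\right)\right) 6} + \frac{1}{6 \left(-60 + 4 \left(-16\right) + 4 \cdot 10\right)} = \frac{42}{1 \cdot 10 \cdot 6} + \frac{1}{6 \left(-60 - 64 + 40\right)} = \frac{42}{10 \cdot 6} + \frac{1}{6 \left(-84\right)} = \frac{42}{60} + \frac{1}{6} \left(- \frac{1}{84}\right) = 42 \cdot \frac{1}{60} - \frac{1}{504} = \frac{7}{10} - \frac{1}{504} = \frac{1759}{2520}$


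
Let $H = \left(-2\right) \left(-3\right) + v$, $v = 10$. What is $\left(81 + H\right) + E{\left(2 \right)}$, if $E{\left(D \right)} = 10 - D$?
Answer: $105$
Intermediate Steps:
$H = 16$ ($H = \left(-2\right) \left(-3\right) + 10 = 6 + 10 = 16$)
$\left(81 + H\right) + E{\left(2 \right)} = \left(81 + 16\right) + \left(10 - 2\right) = 97 + \left(10 - 2\right) = 97 + 8 = 105$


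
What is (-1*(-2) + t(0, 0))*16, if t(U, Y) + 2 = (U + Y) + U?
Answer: 0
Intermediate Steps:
t(U, Y) = -2 + Y + 2*U (t(U, Y) = -2 + ((U + Y) + U) = -2 + (Y + 2*U) = -2 + Y + 2*U)
(-1*(-2) + t(0, 0))*16 = (-1*(-2) + (-2 + 0 + 2*0))*16 = (2 + (-2 + 0 + 0))*16 = (2 - 2)*16 = 0*16 = 0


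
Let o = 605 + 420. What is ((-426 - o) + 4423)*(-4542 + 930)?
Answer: -10734864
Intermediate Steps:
o = 1025
((-426 - o) + 4423)*(-4542 + 930) = ((-426 - 1*1025) + 4423)*(-4542 + 930) = ((-426 - 1025) + 4423)*(-3612) = (-1451 + 4423)*(-3612) = 2972*(-3612) = -10734864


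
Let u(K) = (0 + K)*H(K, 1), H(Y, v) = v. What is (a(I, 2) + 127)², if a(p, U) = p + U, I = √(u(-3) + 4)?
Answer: 16900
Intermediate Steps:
u(K) = K (u(K) = (0 + K)*1 = K*1 = K)
I = 1 (I = √(-3 + 4) = √1 = 1)
a(p, U) = U + p
(a(I, 2) + 127)² = ((2 + 1) + 127)² = (3 + 127)² = 130² = 16900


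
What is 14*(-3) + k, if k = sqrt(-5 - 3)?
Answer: -42 + 2*I*sqrt(2) ≈ -42.0 + 2.8284*I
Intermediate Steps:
k = 2*I*sqrt(2) (k = sqrt(-8) = 2*I*sqrt(2) ≈ 2.8284*I)
14*(-3) + k = 14*(-3) + 2*I*sqrt(2) = -42 + 2*I*sqrt(2)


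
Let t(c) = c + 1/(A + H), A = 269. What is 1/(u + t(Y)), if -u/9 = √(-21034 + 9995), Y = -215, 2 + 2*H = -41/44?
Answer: -2090641943/9144358385520 + 554272849*I*√11039/57914269774960 ≈ -0.00022863 + 0.0010055*I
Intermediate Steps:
H = -129/88 (H = -1 + (-41/44)/2 = -1 + (-41*1/44)/2 = -1 + (½)*(-41/44) = -1 - 41/88 = -129/88 ≈ -1.4659)
u = -9*I*√11039 (u = -9*√(-21034 + 9995) = -9*I*√11039 ≈ -945.6*I)
t(c) = 88/23543 + c (t(c) = c + 1/(269 - 129/88) = c + 1/(23543/88) = c + 88/23543 = 88/23543 + c)
1/(u + t(Y)) = 1/(-9*I*√11039 + (88/23543 - 215)) = 1/(-9*I*√11039 - 5061657/23543) = 1/(-5061657/23543 - 9*I*√11039)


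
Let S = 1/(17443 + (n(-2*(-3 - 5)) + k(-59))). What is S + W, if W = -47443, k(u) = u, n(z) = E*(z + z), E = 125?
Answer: -1014521111/21384 ≈ -47443.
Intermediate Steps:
n(z) = 250*z (n(z) = 125*(z + z) = 125*(2*z) = 250*z)
S = 1/21384 (S = 1/(17443 + (250*(-2*(-3 - 5)) - 59)) = 1/(17443 + (250*(-2*(-8)) - 59)) = 1/(17443 + (250*16 - 59)) = 1/(17443 + (4000 - 59)) = 1/(17443 + 3941) = 1/21384 ≈ 4.6764e-5)
S + W = 1/21384 - 47443 = -1014521111/21384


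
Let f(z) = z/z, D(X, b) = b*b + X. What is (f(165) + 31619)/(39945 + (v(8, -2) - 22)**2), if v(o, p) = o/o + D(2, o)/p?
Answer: 10540/14287 ≈ 0.73773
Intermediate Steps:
D(X, b) = X + b**2 (D(X, b) = b**2 + X = X + b**2)
v(o, p) = 1 + (2 + o**2)/p (v(o, p) = o/o + (2 + o**2)/p = 1 + (2 + o**2)/p)
f(z) = 1
(f(165) + 31619)/(39945 + (v(8, -2) - 22)**2) = (1 + 31619)/(39945 + ((2 - 2 + 8**2)/(-2) - 22)**2) = 31620/(39945 + (-(2 - 2 + 64)/2 - 22)**2) = 31620/(39945 + (-1/2*64 - 22)**2) = 31620/(39945 + (-32 - 22)**2) = 31620/(39945 + (-54)**2) = 31620/(39945 + 2916) = 31620/42861 = 31620*(1/42861) = 10540/14287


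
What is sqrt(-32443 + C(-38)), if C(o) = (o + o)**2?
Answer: 3*I*sqrt(2963) ≈ 163.3*I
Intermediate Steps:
C(o) = 4*o**2 (C(o) = (2*o)**2 = 4*o**2)
sqrt(-32443 + C(-38)) = sqrt(-32443 + 4*(-38)**2) = sqrt(-32443 + 4*1444) = sqrt(-32443 + 5776) = sqrt(-26667) = 3*I*sqrt(2963)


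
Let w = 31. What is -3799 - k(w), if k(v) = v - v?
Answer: -3799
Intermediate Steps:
k(v) = 0
-3799 - k(w) = -3799 - 1*0 = -3799 + 0 = -3799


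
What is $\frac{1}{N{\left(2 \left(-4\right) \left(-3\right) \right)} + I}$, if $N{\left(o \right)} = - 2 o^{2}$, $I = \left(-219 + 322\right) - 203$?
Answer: $- \frac{1}{1252} \approx -0.00079872$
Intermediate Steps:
$I = -100$ ($I = 103 - 203 = -100$)
$\frac{1}{N{\left(2 \left(-4\right) \left(-3\right) \right)} + I} = \frac{1}{- 2 \left(2 \left(-4\right) \left(-3\right)\right)^{2} - 100} = \frac{1}{- 2 \left(\left(-8\right) \left(-3\right)\right)^{2} - 100} = \frac{1}{- 2 \cdot 24^{2} - 100} = \frac{1}{\left(-2\right) 576 - 100} = \frac{1}{-1152 - 100} = \frac{1}{-1252} = - \frac{1}{1252}$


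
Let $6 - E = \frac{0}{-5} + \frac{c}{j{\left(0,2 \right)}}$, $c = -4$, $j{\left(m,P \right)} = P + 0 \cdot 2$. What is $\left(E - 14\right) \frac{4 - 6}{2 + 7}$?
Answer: $\frac{4}{3} \approx 1.3333$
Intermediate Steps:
$j{\left(m,P \right)} = P$ ($j{\left(m,P \right)} = P + 0 = P$)
$E = 8$ ($E = 6 - \left(\frac{0}{-5} - \frac{4}{2}\right) = 6 - \left(0 \left(- \frac{1}{5}\right) - 2\right) = 6 - \left(0 - 2\right) = 6 - -2 = 6 + 2 = 8$)
$\left(E - 14\right) \frac{4 - 6}{2 + 7} = \left(8 - 14\right) \frac{4 - 6}{2 + 7} = - 6 \left(- \frac{2}{9}\right) = - 6 \left(\left(-2\right) \frac{1}{9}\right) = \left(-6\right) \left(- \frac{2}{9}\right) = \frac{4}{3}$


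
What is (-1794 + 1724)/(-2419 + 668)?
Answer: 70/1751 ≈ 0.039977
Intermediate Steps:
(-1794 + 1724)/(-2419 + 668) = -70/(-1751) = -70*(-1/1751) = 70/1751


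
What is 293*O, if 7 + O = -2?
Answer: -2637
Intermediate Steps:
O = -9 (O = -7 - 2 = -9)
293*O = 293*(-9) = -2637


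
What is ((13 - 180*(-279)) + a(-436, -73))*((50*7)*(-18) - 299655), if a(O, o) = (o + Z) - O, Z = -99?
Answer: -15449809635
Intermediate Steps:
a(O, o) = -99 + o - O (a(O, o) = (o - 99) - O = (-99 + o) - O = -99 + o - O)
((13 - 180*(-279)) + a(-436, -73))*((50*7)*(-18) - 299655) = ((13 - 180*(-279)) + (-99 - 73 - 1*(-436)))*((50*7)*(-18) - 299655) = ((13 + 50220) + (-99 - 73 + 436))*(350*(-18) - 299655) = (50233 + 264)*(-6300 - 299655) = 50497*(-305955) = -15449809635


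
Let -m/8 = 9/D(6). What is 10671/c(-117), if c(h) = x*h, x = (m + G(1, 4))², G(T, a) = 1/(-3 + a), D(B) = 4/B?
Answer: -3557/446511 ≈ -0.0079662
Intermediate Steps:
m = -108 (m = -72/(4/6) = -72/(4*(⅙)) = -72/⅔ = -72*3/2 = -8*27/2 = -108)
x = 11449 (x = (-108 + 1/(-3 + 4))² = (-108 + 1/1)² = (-108 + 1)² = (-107)² = 11449)
c(h) = 11449*h
10671/c(-117) = 10671/((11449*(-117))) = 10671/(-1339533) = 10671*(-1/1339533) = -3557/446511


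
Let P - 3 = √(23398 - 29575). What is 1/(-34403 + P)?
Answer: -34400/1183366177 - I*√6177/1183366177 ≈ -2.907e-5 - 6.6416e-8*I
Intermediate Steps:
P = 3 + I*√6177 (P = 3 + √(23398 - 29575) = 3 + √(-6177) = 3 + I*√6177 ≈ 3.0 + 78.594*I)
1/(-34403 + P) = 1/(-34403 + (3 + I*√6177)) = 1/(-34400 + I*√6177)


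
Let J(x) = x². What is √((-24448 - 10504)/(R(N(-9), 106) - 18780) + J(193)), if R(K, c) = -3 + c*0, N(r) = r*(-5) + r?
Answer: √1460238251953/6261 ≈ 193.00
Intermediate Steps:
N(r) = -4*r (N(r) = -5*r + r = -4*r)
R(K, c) = -3 (R(K, c) = -3 + 0 = -3)
√((-24448 - 10504)/(R(N(-9), 106) - 18780) + J(193)) = √((-24448 - 10504)/(-3 - 18780) + 193²) = √(-34952/(-18783) + 37249) = √(-34952*(-1/18783) + 37249) = √(34952/18783 + 37249) = √(699682919/18783) = √1460238251953/6261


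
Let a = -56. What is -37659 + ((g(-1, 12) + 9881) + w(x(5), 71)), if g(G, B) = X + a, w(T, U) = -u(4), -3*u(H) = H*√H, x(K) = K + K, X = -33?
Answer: -83593/3 ≈ -27864.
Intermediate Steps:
x(K) = 2*K
u(H) = -H^(3/2)/3 (u(H) = -H*√H/3 = -H^(3/2)/3)
w(T, U) = 8/3 (w(T, U) = -(-1)*4^(3/2)/3 = -(-1)*8/3 = -1*(-8/3) = 8/3)
g(G, B) = -89 (g(G, B) = -33 - 56 = -89)
-37659 + ((g(-1, 12) + 9881) + w(x(5), 71)) = -37659 + ((-89 + 9881) + 8/3) = -37659 + (9792 + 8/3) = -37659 + 29384/3 = -83593/3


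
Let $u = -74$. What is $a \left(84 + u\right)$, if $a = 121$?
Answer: $1210$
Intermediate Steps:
$a \left(84 + u\right) = 121 \left(84 - 74\right) = 121 \cdot 10 = 1210$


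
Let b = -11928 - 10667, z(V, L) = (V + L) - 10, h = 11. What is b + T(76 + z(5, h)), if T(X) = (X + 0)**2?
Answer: -15871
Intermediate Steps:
z(V, L) = -10 + L + V (z(V, L) = (L + V) - 10 = -10 + L + V)
T(X) = X**2
b = -22595
b + T(76 + z(5, h)) = -22595 + (76 + (-10 + 11 + 5))**2 = -22595 + (76 + 6)**2 = -22595 + 82**2 = -22595 + 6724 = -15871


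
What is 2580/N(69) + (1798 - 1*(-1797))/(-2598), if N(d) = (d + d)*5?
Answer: 140743/59754 ≈ 2.3554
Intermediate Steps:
N(d) = 10*d (N(d) = (2*d)*5 = 10*d)
2580/N(69) + (1798 - 1*(-1797))/(-2598) = 2580/((10*69)) + (1798 - 1*(-1797))/(-2598) = 2580/690 + (1798 + 1797)*(-1/2598) = 2580*(1/690) + 3595*(-1/2598) = 86/23 - 3595/2598 = 140743/59754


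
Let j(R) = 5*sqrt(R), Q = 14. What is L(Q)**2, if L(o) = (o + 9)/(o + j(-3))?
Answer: 529/(14 + 5*I*sqrt(3))**2 ≈ 0.87157 - 1.7466*I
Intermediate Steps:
L(o) = (9 + o)/(o + 5*I*sqrt(3)) (L(o) = (o + 9)/(o + 5*sqrt(-3)) = (9 + o)/(o + 5*(I*sqrt(3))) = (9 + o)/(o + 5*I*sqrt(3)))
L(Q)**2 = ((9 + 14)/(14 + 5*I*sqrt(3)))**2 = (23/(14 + 5*I*sqrt(3)))**2 = 529/(14 + 5*I*sqrt(3))**2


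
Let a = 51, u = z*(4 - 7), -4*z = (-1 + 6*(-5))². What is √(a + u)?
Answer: 21*√7/2 ≈ 27.780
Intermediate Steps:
z = -961/4 (z = -(-1 + 6*(-5))²/4 = -(-1 - 30)²/4 = -¼*(-31)² = -¼*961 = -961/4 ≈ -240.25)
u = 2883/4 (u = -961*(4 - 7)/4 = -961/4*(-3) = 2883/4 ≈ 720.75)
√(a + u) = √(51 + 2883/4) = √(3087/4) = 21*√7/2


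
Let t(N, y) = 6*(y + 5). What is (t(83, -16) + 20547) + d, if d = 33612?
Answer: 54093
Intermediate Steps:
t(N, y) = 30 + 6*y (t(N, y) = 6*(5 + y) = 30 + 6*y)
(t(83, -16) + 20547) + d = ((30 + 6*(-16)) + 20547) + 33612 = ((30 - 96) + 20547) + 33612 = (-66 + 20547) + 33612 = 20481 + 33612 = 54093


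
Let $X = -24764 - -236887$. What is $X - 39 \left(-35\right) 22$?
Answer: $242153$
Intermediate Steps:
$X = 212123$ ($X = -24764 + 236887 = 212123$)
$X - 39 \left(-35\right) 22 = 212123 - 39 \left(-35\right) 22 = 212123 - \left(-1365\right) 22 = 212123 - -30030 = 212123 + 30030 = 242153$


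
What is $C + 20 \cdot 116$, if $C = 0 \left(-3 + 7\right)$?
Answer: $2320$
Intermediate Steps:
$C = 0$ ($C = 0 \cdot 4 = 0$)
$C + 20 \cdot 116 = 0 + 20 \cdot 116 = 0 + 2320 = 2320$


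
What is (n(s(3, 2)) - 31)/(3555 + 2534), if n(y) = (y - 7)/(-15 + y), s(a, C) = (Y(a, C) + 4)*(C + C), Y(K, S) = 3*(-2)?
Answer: -698/140047 ≈ -0.0049840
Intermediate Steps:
Y(K, S) = -6
s(a, C) = -4*C (s(a, C) = (-6 + 4)*(C + C) = -4*C)
n(y) = (-7 + y)/(-15 + y)
(n(s(3, 2)) - 31)/(3555 + 2534) = ((-7 - 4*2)/(-15 - 4*2) - 31)/(3555 + 2534) = ((-7 - 8)/(-15 - 8) - 31)/6089 = (-15/(-23) - 31)*(1/6089) = (-1/23*(-15) - 31)*(1/6089) = (15/23 - 31)*(1/6089) = -698/23*1/6089 = -698/140047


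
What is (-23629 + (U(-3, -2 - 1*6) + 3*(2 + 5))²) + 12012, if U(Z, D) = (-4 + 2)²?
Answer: -10992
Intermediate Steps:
U(Z, D) = 4 (U(Z, D) = (-2)² = 4)
(-23629 + (U(-3, -2 - 1*6) + 3*(2 + 5))²) + 12012 = (-23629 + (4 + 3*(2 + 5))²) + 12012 = (-23629 + (4 + 3*7)²) + 12012 = (-23629 + (4 + 21)²) + 12012 = (-23629 + 25²) + 12012 = (-23629 + 625) + 12012 = -23004 + 12012 = -10992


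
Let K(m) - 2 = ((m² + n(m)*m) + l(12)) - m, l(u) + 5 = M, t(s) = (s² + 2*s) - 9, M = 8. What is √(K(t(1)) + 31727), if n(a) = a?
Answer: √31810 ≈ 178.35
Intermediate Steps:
t(s) = -9 + s² + 2*s
l(u) = 3 (l(u) = -5 + 8 = 3)
K(m) = 5 - m + 2*m² (K(m) = 2 + (((m² + m*m) + 3) - m) = 2 + (((m² + m²) + 3) - m) = 2 + ((2*m² + 3) - m) = 2 + ((3 + 2*m²) - m) = 2 + (3 - m + 2*m²) = 5 - m + 2*m²)
√(K(t(1)) + 31727) = √((5 - (-9 + 1² + 2*1) + 2*(-9 + 1² + 2*1)²) + 31727) = √((5 - (-9 + 1 + 2) + 2*(-9 + 1 + 2)²) + 31727) = √((5 - 1*(-6) + 2*(-6)²) + 31727) = √((5 + 6 + 2*36) + 31727) = √((5 + 6 + 72) + 31727) = √(83 + 31727) = √31810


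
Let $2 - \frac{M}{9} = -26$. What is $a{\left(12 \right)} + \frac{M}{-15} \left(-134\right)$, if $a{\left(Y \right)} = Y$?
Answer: $\frac{11316}{5} \approx 2263.2$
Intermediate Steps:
$M = 252$ ($M = 18 - -234 = 18 + 234 = 252$)
$a{\left(12 \right)} + \frac{M}{-15} \left(-134\right) = 12 + \frac{252}{-15} \left(-134\right) = 12 + 252 \left(- \frac{1}{15}\right) \left(-134\right) = 12 - - \frac{11256}{5} = 12 + \frac{11256}{5} = \frac{11316}{5}$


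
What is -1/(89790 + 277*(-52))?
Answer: -1/75386 ≈ -1.3265e-5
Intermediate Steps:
-1/(89790 + 277*(-52)) = -1/(89790 - 14404) = -1/75386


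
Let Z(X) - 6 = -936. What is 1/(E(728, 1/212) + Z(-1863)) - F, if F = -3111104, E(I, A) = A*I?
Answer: 152780095179/49108 ≈ 3.1111e+6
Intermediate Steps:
Z(X) = -930 (Z(X) = 6 - 936 = -930)
1/(E(728, 1/212) + Z(-1863)) - F = 1/(728/212 - 930) - 1*(-3111104) = 1/((1/212)*728 - 930) + 3111104 = 1/(182/53 - 930) + 3111104 = 1/(-49108/53) + 3111104 = -53/49108 + 3111104 = 152780095179/49108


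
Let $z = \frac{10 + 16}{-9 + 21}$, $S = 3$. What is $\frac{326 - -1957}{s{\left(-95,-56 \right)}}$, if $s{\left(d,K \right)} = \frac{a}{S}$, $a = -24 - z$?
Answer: $- \frac{41094}{157} \approx -261.75$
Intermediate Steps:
$z = \frac{13}{6}$ ($z = \frac{26}{12} = 26 \cdot \frac{1}{12} = \frac{13}{6} \approx 2.1667$)
$a = - \frac{157}{6}$ ($a = -24 - \frac{13}{6} = - \frac{157}{6} \approx -26.167$)
$s{\left(d,K \right)} = - \frac{157}{18}$ ($s{\left(d,K \right)} = - \frac{157}{6 \cdot 3} = \left(- \frac{157}{6}\right) \frac{1}{3} = - \frac{157}{18}$)
$\frac{326 - -1957}{s{\left(-95,-56 \right)}} = \frac{326 - -1957}{- \frac{157}{18}} = \left(326 + 1957\right) \left(- \frac{18}{157}\right) = 2283 \left(- \frac{18}{157}\right) = - \frac{41094}{157}$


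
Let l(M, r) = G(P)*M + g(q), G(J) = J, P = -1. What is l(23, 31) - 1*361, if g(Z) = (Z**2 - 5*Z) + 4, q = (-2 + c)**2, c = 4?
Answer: -384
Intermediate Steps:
q = 4 (q = (-2 + 4)**2 = 2**2 = 4)
g(Z) = 4 + Z**2 - 5*Z
l(M, r) = -M (l(M, r) = -M + (4 + 4**2 - 5*4) = -M + (4 + 16 - 20) = -M + 0 = -M)
l(23, 31) - 1*361 = -1*23 - 1*361 = -23 - 361 = -384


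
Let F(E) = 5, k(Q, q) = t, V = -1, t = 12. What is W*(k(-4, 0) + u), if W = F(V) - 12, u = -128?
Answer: 812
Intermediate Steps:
k(Q, q) = 12
W = -7 (W = 5 - 12 = -7)
W*(k(-4, 0) + u) = -7*(12 - 128) = -7*(-116) = 812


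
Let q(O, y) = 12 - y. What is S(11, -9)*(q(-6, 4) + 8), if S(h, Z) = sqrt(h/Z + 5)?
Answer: 16*sqrt(34)/3 ≈ 31.098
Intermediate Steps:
S(h, Z) = sqrt(5 + h/Z)
S(11, -9)*(q(-6, 4) + 8) = sqrt(5 + 11/(-9))*((12 - 1*4) + 8) = sqrt(5 + 11*(-1/9))*((12 - 4) + 8) = sqrt(5 - 11/9)*(8 + 8) = sqrt(34/9)*16 = (sqrt(34)/3)*16 = 16*sqrt(34)/3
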